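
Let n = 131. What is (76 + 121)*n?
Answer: 25807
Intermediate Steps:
(76 + 121)*n = (76 + 121)*131 = 197*131 = 25807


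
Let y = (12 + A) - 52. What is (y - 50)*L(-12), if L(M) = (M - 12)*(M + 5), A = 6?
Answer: -14112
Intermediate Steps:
L(M) = (-12 + M)*(5 + M)
y = -34 (y = (12 + 6) - 52 = 18 - 52 = -34)
(y - 50)*L(-12) = (-34 - 50)*(-60 + (-12)**2 - 7*(-12)) = -84*(-60 + 144 + 84) = -84*168 = -14112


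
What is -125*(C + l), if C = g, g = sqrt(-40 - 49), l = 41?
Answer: -5125 - 125*I*sqrt(89) ≈ -5125.0 - 1179.2*I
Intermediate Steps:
g = I*sqrt(89) (g = sqrt(-89) = I*sqrt(89) ≈ 9.434*I)
C = I*sqrt(89) ≈ 9.434*I
-125*(C + l) = -125*(I*sqrt(89) + 41) = -125*(41 + I*sqrt(89)) = -5125 - 125*I*sqrt(89)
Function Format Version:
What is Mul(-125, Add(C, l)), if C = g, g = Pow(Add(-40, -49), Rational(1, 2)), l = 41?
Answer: Add(-5125, Mul(-125, I, Pow(89, Rational(1, 2)))) ≈ Add(-5125.0, Mul(-1179.2, I))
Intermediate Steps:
g = Mul(I, Pow(89, Rational(1, 2))) (g = Pow(-89, Rational(1, 2)) = Mul(I, Pow(89, Rational(1, 2))) ≈ Mul(9.4340, I))
C = Mul(I, Pow(89, Rational(1, 2))) ≈ Mul(9.4340, I)
Mul(-125, Add(C, l)) = Mul(-125, Add(Mul(I, Pow(89, Rational(1, 2))), 41)) = Mul(-125, Add(41, Mul(I, Pow(89, Rational(1, 2))))) = Add(-5125, Mul(-125, I, Pow(89, Rational(1, 2))))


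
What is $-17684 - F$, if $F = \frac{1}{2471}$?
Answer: $- \frac{43697165}{2471} \approx -17684.0$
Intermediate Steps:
$F = \frac{1}{2471} \approx 0.00040469$
$-17684 - F = -17684 - \frac{1}{2471} = - \frac{43697165}{2471}$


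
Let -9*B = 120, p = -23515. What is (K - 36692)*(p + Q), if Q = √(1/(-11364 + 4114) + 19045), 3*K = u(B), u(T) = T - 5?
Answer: 7766604745/9 - 330283*√40042112210/13050 ≈ 8.5789e+8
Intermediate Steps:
B = -40/3 (B = -⅑*120 = -40/3 ≈ -13.333)
u(T) = -5 + T
K = -55/9 (K = (-5 - 40/3)/3 = (⅓)*(-55/3) = -55/9 ≈ -6.1111)
Q = √40042112210/1450 (Q = √(1/(-7250) + 19045) = √(-1/7250 + 19045) = √(138076249/7250) = √40042112210/1450 ≈ 138.00)
(K - 36692)*(p + Q) = (-55/9 - 36692)*(-23515 + √40042112210/1450) = -330283*(-23515 + √40042112210/1450)/9 = 7766604745/9 - 330283*√40042112210/13050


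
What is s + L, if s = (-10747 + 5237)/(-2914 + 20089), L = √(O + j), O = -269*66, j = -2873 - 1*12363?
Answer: -1102/3435 + I*√32990 ≈ -0.32082 + 181.63*I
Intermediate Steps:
j = -15236 (j = -2873 - 12363 = -15236)
O = -17754
L = I*√32990 (L = √(-17754 - 15236) = √(-32990) = I*√32990 ≈ 181.63*I)
s = -1102/3435 (s = -5510/17175 = -5510*1/17175 = -1102/3435 ≈ -0.32082)
s + L = -1102/3435 + I*√32990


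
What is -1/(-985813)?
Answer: 1/985813 ≈ 1.0144e-6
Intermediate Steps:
-1/(-985813) = -1*(-1/985813) = 1/985813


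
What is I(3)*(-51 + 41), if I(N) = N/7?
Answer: -30/7 ≈ -4.2857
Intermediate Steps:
I(N) = N/7 (I(N) = N*(⅐) = N/7)
I(3)*(-51 + 41) = ((⅐)*3)*(-51 + 41) = (3/7)*(-10) = -30/7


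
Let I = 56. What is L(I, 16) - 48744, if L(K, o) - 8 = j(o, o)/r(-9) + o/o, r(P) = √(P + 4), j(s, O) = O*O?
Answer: -48735 - 256*I*√5/5 ≈ -48735.0 - 114.49*I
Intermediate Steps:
j(s, O) = O²
r(P) = √(4 + P)
L(K, o) = 9 - I*√5*o²/5 (L(K, o) = 8 + (o²/(√(4 - 9)) + o/o) = 8 + (o²/(√(-5)) + 1) = 8 + (o²/((I*√5)) + 1) = 8 + (o²*(-I*√5/5) + 1) = 8 + (-I*√5*o²/5 + 1) = 8 + (1 - I*√5*o²/5) = 9 - I*√5*o²/5)
L(I, 16) - 48744 = (9 - ⅕*I*√5*16²) - 48744 = (9 - ⅕*I*√5*256) - 48744 = (9 - 256*I*√5/5) - 48744 = -48735 - 256*I*√5/5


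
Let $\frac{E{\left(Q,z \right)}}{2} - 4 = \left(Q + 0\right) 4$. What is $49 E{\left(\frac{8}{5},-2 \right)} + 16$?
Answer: $\frac{5176}{5} \approx 1035.2$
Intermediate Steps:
$E{\left(Q,z \right)} = 8 + 8 Q$ ($E{\left(Q,z \right)} = 8 + 2 \left(Q + 0\right) 4 = 8 + 2 Q 4 = 8 + 2 \cdot 4 Q = 8 + 8 Q$)
$49 E{\left(\frac{8}{5},-2 \right)} + 16 = 49 \left(8 + 8 \cdot \frac{8}{5}\right) + 16 = 49 \left(8 + \frac{64}{5}\right) + 16 = 49 \cdot \frac{104}{5} + 16 = \frac{5096}{5} + 16 = \frac{5176}{5}$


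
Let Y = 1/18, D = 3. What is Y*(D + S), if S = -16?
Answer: -13/18 ≈ -0.72222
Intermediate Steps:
Y = 1/18 ≈ 0.055556
Y*(D + S) = (3 - 16)/18 = (1/18)*(-13) = -13/18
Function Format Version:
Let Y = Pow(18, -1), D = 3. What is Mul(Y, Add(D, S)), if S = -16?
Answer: Rational(-13, 18) ≈ -0.72222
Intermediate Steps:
Y = Rational(1, 18) ≈ 0.055556
Mul(Y, Add(D, S)) = Mul(Rational(1, 18), Add(3, -16)) = Mul(Rational(1, 18), -13) = Rational(-13, 18)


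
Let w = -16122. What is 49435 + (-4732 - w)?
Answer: 60825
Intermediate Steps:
49435 + (-4732 - w) = 49435 + (-4732 - 1*(-16122)) = 49435 + (-4732 + 16122) = 49435 + 11390 = 60825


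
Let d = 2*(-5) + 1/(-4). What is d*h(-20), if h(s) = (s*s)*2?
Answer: -8200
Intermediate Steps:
h(s) = 2*s² (h(s) = s²*2 = 2*s²)
d = -41/4 (d = -10 - ¼ = -41/4 ≈ -10.250)
d*h(-20) = -41*(-20)²/2 = -41*400/2 = -41/4*800 = -8200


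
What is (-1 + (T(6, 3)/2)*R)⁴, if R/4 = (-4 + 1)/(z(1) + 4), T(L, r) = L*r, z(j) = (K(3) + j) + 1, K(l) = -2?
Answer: 614656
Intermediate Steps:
z(j) = -1 + j (z(j) = (-2 + j) + 1 = -1 + j)
R = -3 (R = 4*((-4 + 1)/((-1 + 1) + 4)) = 4*(-3/(0 + 4)) = 4*(-3/4) = 4*(-3*¼) = 4*(-¾) = -3)
(-1 + (T(6, 3)/2)*R)⁴ = (-1 + ((6*3)/2)*(-3))⁴ = (-1 + (18*(½))*(-3))⁴ = (-1 + 9*(-3))⁴ = (-1 - 27)⁴ = (-28)⁴ = 614656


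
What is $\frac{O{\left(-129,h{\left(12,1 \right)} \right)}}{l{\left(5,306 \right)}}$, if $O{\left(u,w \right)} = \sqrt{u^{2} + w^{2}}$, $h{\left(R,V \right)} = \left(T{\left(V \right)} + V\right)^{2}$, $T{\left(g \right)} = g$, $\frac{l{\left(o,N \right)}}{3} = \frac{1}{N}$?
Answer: $102 \sqrt{16657} \approx 13164.0$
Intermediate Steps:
$l{\left(o,N \right)} = \frac{3}{N}$
$h{\left(R,V \right)} = 4 V^{2}$ ($h{\left(R,V \right)} = \left(V + V\right)^{2} = \left(2 V\right)^{2} = 4 V^{2}$)
$\frac{O{\left(-129,h{\left(12,1 \right)} \right)}}{l{\left(5,306 \right)}} = \frac{\sqrt{\left(-129\right)^{2} + \left(4 \cdot 1^{2}\right)^{2}}}{3 \cdot \frac{1}{306}} = \frac{\sqrt{16641 + \left(4 \cdot 1\right)^{2}}}{3 \cdot \frac{1}{306}} = \sqrt{16641 + 4^{2}} \frac{1}{\frac{1}{102}} = \sqrt{16641 + 16} \cdot 102 = \sqrt{16657} \cdot 102 = 102 \sqrt{16657}$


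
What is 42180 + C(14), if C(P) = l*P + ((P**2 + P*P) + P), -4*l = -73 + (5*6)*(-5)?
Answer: 86733/2 ≈ 43367.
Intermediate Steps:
l = 223/4 (l = -(-73 + (5*6)*(-5))/4 = -(-73 + 30*(-5))/4 = -(-73 - 150)/4 = -1/4*(-223) = 223/4 ≈ 55.750)
C(P) = 2*P**2 + 227*P/4 (C(P) = 223*P/4 + ((P**2 + P*P) + P) = 223*P/4 + ((P**2 + P**2) + P) = 223*P/4 + (2*P**2 + P) = 223*P/4 + (P + 2*P**2) = 2*P**2 + 227*P/4)
42180 + C(14) = 42180 + (1/4)*14*(227 + 8*14) = 42180 + (1/4)*14*(227 + 112) = 42180 + (1/4)*14*339 = 42180 + 2373/2 = 86733/2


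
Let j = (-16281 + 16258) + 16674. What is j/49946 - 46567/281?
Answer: -2321156451/14034826 ≈ -165.39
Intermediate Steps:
j = 16651 (j = -23 + 16674 = 16651)
j/49946 - 46567/281 = 16651/49946 - 46567/281 = -2321156451/14034826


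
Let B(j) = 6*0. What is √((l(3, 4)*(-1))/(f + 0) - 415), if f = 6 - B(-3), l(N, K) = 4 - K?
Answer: I*√415 ≈ 20.372*I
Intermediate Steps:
B(j) = 0
f = 6 (f = 6 - 1*0 = 6 + 0 = 6)
√((l(3, 4)*(-1))/(f + 0) - 415) = √(((4 - 1*4)*(-1))/(6 + 0) - 415) = √(((4 - 4)*(-1))/6 - 415) = √((0*(-1))*(⅙) - 415) = √(0*(⅙) - 415) = √(0 - 415) = √(-415) = I*√415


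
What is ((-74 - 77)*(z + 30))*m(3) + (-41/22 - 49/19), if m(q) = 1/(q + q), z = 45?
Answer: -395416/209 ≈ -1891.9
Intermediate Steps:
m(q) = 1/(2*q)
((-74 - 77)*(z + 30))*m(3) + (-41/22 - 49/19) = ((-74 - 77)*(45 + 30))*((½)/3) + (-41/22 - 49/19) = (-151*75)*((½)*(⅓)) + (-41*1/22 - 49*1/19) = -11325*⅙ + (-41/22 - 49/19) = -3775/2 - 1857/418 = -395416/209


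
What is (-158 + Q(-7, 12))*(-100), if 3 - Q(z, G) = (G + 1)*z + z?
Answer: 5700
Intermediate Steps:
Q(z, G) = 3 - z - z*(1 + G) (Q(z, G) = 3 - ((G + 1)*z + z) = 3 - ((1 + G)*z + z) = 3 - (z*(1 + G) + z) = 3 - (z + z*(1 + G)) = 3 + (-z - z*(1 + G)) = 3 - z - z*(1 + G))
(-158 + Q(-7, 12))*(-100) = (-158 + (3 - 2*(-7) - 1*12*(-7)))*(-100) = (-158 + (3 + 14 + 84))*(-100) = (-158 + 101)*(-100) = -57*(-100) = 5700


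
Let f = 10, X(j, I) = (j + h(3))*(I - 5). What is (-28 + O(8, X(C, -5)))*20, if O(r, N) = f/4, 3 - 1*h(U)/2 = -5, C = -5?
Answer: -510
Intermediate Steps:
h(U) = 16 (h(U) = 6 - 2*(-5) = 6 + 10 = 16)
X(j, I) = (-5 + I)*(16 + j) (X(j, I) = (j + 16)*(I - 5) = (16 + j)*(-5 + I) = (-5 + I)*(16 + j))
O(r, N) = 5/2 (O(r, N) = 10/4 = 10*(¼) = 5/2)
(-28 + O(8, X(C, -5)))*20 = (-28 + 5/2)*20 = -51/2*20 = -510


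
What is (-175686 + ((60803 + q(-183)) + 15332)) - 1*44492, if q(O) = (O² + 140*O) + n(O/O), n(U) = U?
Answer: -136173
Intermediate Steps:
q(O) = 1 + O² + 140*O (q(O) = (O² + 140*O) + O/O = (O² + 140*O) + 1 = 1 + O² + 140*O)
(-175686 + ((60803 + q(-183)) + 15332)) - 1*44492 = (-175686 + ((60803 + (1 + (-183)² + 140*(-183))) + 15332)) - 1*44492 = (-175686 + ((60803 + (1 + 33489 - 25620)) + 15332)) - 44492 = (-175686 + ((60803 + 7870) + 15332)) - 44492 = (-175686 + (68673 + 15332)) - 44492 = (-175686 + 84005) - 44492 = -91681 - 44492 = -136173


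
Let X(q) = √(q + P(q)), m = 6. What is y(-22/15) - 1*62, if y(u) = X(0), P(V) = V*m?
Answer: -62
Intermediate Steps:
P(V) = 6*V (P(V) = V*6 = 6*V)
X(q) = √7*√q (X(q) = √(q + 6*q) = √(7*q) = √7*√q)
y(u) = 0 (y(u) = √7*√0 = √7*0 = 0)
y(-22/15) - 1*62 = 0 - 1*62 = 0 - 62 = -62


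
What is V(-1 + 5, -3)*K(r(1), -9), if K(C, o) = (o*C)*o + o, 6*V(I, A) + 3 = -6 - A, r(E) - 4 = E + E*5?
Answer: -801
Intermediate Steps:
r(E) = 4 + 6*E (r(E) = 4 + (E + E*5) = 4 + (E + 5*E) = 4 + 6*E)
V(I, A) = -3/2 - A/6 (V(I, A) = -1/2 + (-6 - A)/6 = -1/2 + (-1 - A/6) = -3/2 - A/6)
K(C, o) = o + C*o**2 (K(C, o) = (C*o)*o + o = C*o**2 + o = o + C*o**2)
V(-1 + 5, -3)*K(r(1), -9) = (-3/2 - 1/6*(-3))*(-9*(1 + (4 + 6*1)*(-9))) = (-3/2 + 1/2)*(-9*(1 + (4 + 6)*(-9))) = -(-9)*(1 + 10*(-9)) = -(-9)*(1 - 90) = -(-9)*(-89) = -1*801 = -801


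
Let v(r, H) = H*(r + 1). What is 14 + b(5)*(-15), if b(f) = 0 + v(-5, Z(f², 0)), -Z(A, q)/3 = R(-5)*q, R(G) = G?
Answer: 14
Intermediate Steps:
Z(A, q) = 15*q (Z(A, q) = -(-15)*q = 15*q)
v(r, H) = H*(1 + r)
b(f) = 0 (b(f) = 0 + (15*0)*(1 - 5) = 0 + 0*(-4) = 0 + 0 = 0)
14 + b(5)*(-15) = 14 + 0*(-15) = 14 + 0 = 14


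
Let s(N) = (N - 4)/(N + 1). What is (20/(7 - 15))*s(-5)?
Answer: -45/8 ≈ -5.6250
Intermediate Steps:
s(N) = (-4 + N)/(1 + N)
(20/(7 - 15))*s(-5) = (20/(7 - 15))*((-4 - 5)/(1 - 5)) = (20/(-8))*(-9/(-4)) = (20*(-⅛))*(-¼*(-9)) = -5/2*9/4 = -45/8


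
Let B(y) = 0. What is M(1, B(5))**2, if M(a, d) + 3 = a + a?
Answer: 1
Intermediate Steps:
M(a, d) = -3 + 2*a (M(a, d) = -3 + (a + a) = -3 + 2*a)
M(1, B(5))**2 = (-3 + 2*1)**2 = (-3 + 2)**2 = (-1)**2 = 1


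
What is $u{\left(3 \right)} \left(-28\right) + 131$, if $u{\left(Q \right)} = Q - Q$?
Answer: $131$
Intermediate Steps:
$u{\left(Q \right)} = 0$
$u{\left(3 \right)} \left(-28\right) + 131 = 0 \left(-28\right) + 131 = 0 + 131 = 131$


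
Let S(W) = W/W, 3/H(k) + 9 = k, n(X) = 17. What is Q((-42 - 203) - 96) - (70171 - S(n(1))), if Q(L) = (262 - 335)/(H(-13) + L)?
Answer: -526624244/7505 ≈ -70170.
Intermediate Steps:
H(k) = 3/(-9 + k)
S(W) = 1
Q(L) = -73/(-3/22 + L) (Q(L) = (262 - 335)/(3/(-9 - 13) + L) = -73/(3/(-22) + L) = -73/(3*(-1/22) + L) = -73/(-3/22 + L))
Q((-42 - 203) - 96) - (70171 - S(n(1))) = -1606/(-3 + 22*((-42 - 203) - 96)) - (70171 - 1*1) = -1606/(-3 + 22*(-245 - 96)) - (70171 - 1) = -1606/(-3 + 22*(-341)) - 1*70170 = -1606/(-3 - 7502) - 70170 = -1606/(-7505) - 70170 = -1606*(-1/7505) - 70170 = 1606/7505 - 70170 = -526624244/7505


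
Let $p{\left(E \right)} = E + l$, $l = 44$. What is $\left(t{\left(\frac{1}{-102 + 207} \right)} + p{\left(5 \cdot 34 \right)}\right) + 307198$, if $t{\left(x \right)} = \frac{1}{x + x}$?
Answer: $\frac{614929}{2} \approx 3.0746 \cdot 10^{5}$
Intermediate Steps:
$t{\left(x \right)} = \frac{1}{2 x}$
$p{\left(E \right)} = 44 + E$ ($p{\left(E \right)} = E + 44 = 44 + E$)
$\left(t{\left(\frac{1}{-102 + 207} \right)} + p{\left(5 \cdot 34 \right)}\right) + 307198 = \left(\frac{1}{2 \frac{1}{-102 + 207}} + \left(44 + 5 \cdot 34\right)\right) + 307198 = \left(\frac{1}{2 \cdot \frac{1}{105}} + \left(44 + 170\right)\right) + 307198 = \left(\frac{\frac{1}{\frac{1}{105}}}{2} + 214\right) + 307198 = \left(\frac{1}{2} \cdot 105 + 214\right) + 307198 = \left(\frac{105}{2} + 214\right) + 307198 = \frac{533}{2} + 307198 = \frac{614929}{2}$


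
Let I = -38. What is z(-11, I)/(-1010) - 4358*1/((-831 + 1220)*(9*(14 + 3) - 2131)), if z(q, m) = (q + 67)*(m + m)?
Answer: 819786683/194284105 ≈ 4.2195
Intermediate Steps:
z(q, m) = 2*m*(67 + q) (z(q, m) = (67 + q)*(2*m) = 2*m*(67 + q))
z(-11, I)/(-1010) - 4358*1/((-831 + 1220)*(9*(14 + 3) - 2131)) = (2*(-38)*(67 - 11))/(-1010) - 4358*1/((-831 + 1220)*(9*(14 + 3) - 2131)) = (2*(-38)*56)*(-1/1010) - 4358*1/(389*(9*17 - 2131)) = -4256*(-1/1010) - 4358*1/(389*(153 - 2131)) = 2128/505 - 4358/((-1978*389)) = 2128/505 - 4358/(-769442) = 2128/505 - 4358*(-1/769442) = 2128/505 + 2179/384721 = 819786683/194284105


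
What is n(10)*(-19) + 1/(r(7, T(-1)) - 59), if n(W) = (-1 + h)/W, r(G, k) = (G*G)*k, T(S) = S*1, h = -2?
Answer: 3073/540 ≈ 5.6907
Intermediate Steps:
T(S) = S
r(G, k) = k*G**2 (r(G, k) = G**2*k = k*G**2)
n(W) = -3/W (n(W) = (-1 - 2)/W = -3/W)
n(10)*(-19) + 1/(r(7, T(-1)) - 59) = -3/10*(-19) + 1/(-1*7**2 - 59) = -3*1/10*(-19) + 1/(-1*49 - 59) = -3/10*(-19) + 1/(-49 - 59) = 57/10 + 1/(-108) = 57/10 - 1/108 = 3073/540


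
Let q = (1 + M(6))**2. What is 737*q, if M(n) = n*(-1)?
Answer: 18425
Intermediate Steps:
M(n) = -n
q = 25 (q = (1 - 1*6)**2 = (1 - 6)**2 = (-5)**2 = 25)
737*q = 737*25 = 18425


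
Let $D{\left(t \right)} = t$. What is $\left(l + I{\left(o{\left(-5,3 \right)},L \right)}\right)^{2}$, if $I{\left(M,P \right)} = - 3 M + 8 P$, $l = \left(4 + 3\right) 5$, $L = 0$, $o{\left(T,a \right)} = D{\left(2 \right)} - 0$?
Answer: $841$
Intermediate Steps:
$o{\left(T,a \right)} = 2$ ($o{\left(T,a \right)} = 2 - 0 = 2 + 0 = 2$)
$l = 35$ ($l = 7 \cdot 5 = 35$)
$\left(l + I{\left(o{\left(-5,3 \right)},L \right)}\right)^{2} = \left(35 + \left(\left(-3\right) 2 + 8 \cdot 0\right)\right)^{2} = \left(35 + \left(-6 + 0\right)\right)^{2} = \left(35 - 6\right)^{2} = 29^{2} = 841$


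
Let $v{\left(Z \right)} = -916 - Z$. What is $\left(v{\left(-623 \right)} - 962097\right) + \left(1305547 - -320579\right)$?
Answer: $663736$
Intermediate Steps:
$\left(v{\left(-623 \right)} - 962097\right) + \left(1305547 - -320579\right) = \left(\left(-916 - -623\right) - 962097\right) + \left(1305547 - -320579\right) = \left(\left(-916 + 623\right) - 962097\right) + \left(1305547 + 320579\right) = \left(-293 - 962097\right) + 1626126 = -962390 + 1626126 = 663736$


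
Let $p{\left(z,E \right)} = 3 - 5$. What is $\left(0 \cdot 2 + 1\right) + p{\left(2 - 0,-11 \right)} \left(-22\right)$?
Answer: $45$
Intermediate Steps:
$p{\left(z,E \right)} = -2$
$\left(0 \cdot 2 + 1\right) + p{\left(2 - 0,-11 \right)} \left(-22\right) = \left(0 \cdot 2 + 1\right) - -44 = \left(0 + 1\right) + 44 = 1 + 44 = 45$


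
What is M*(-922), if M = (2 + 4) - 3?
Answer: -2766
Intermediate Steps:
M = 3 (M = 6 - 3 = 3)
M*(-922) = 3*(-922) = -2766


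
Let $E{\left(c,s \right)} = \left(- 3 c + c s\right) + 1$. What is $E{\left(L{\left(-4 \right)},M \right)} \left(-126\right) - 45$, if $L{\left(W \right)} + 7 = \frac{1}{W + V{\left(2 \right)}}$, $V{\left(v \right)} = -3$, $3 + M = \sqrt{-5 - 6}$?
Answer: $-5571 + 900 i \sqrt{11} \approx -5571.0 + 2985.0 i$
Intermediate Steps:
$M = -3 + i \sqrt{11}$ ($M = -3 + \sqrt{-5 - 6} = -3 + \sqrt{-11} = -3 + i \sqrt{11} \approx -3.0 + 3.3166 i$)
$L{\left(W \right)} = -7 + \frac{1}{-3 + W}$ ($L{\left(W \right)} = -7 + \frac{1}{W - 3} = -7 + \frac{1}{-3 + W}$)
$E{\left(c,s \right)} = 1 - 3 c + c s$
$E{\left(L{\left(-4 \right)},M \right)} \left(-126\right) - 45 = \left(1 - 3 \frac{22 - -28}{-3 - 4} + \frac{22 - -28}{-3 - 4} \left(-3 + i \sqrt{11}\right)\right) \left(-126\right) - 45 = \left(1 - 3 \frac{22 + 28}{-7} + \frac{22 + 28}{-7} \left(-3 + i \sqrt{11}\right)\right) \left(-126\right) - 45 = \left(1 - 3 \left(\left(- \frac{1}{7}\right) 50\right) + \left(- \frac{1}{7}\right) 50 \left(-3 + i \sqrt{11}\right)\right) \left(-126\right) - 45 = \left(1 - - \frac{150}{7} - \frac{50 \left(-3 + i \sqrt{11}\right)}{7}\right) \left(-126\right) - 45 = \left(1 + \frac{150}{7} + \left(\frac{150}{7} - \frac{50 i \sqrt{11}}{7}\right)\right) \left(-126\right) - 45 = \left(\frac{307}{7} - \frac{50 i \sqrt{11}}{7}\right) \left(-126\right) - 45 = \left(-5526 + 900 i \sqrt{11}\right) - 45 = -5571 + 900 i \sqrt{11}$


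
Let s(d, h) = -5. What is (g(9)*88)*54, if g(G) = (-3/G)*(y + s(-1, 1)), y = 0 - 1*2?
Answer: 11088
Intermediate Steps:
y = -2 (y = 0 - 2 = -2)
g(G) = 21/G (g(G) = (-3/G)*(-2 - 5) = -3/G*(-7) = 21/G)
(g(9)*88)*54 = ((21/9)*88)*54 = ((21*(1/9))*88)*54 = ((7/3)*88)*54 = (616/3)*54 = 11088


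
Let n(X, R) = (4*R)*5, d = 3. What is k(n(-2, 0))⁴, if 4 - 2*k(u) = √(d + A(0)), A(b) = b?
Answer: (4 - √3)⁴/16 ≈ 1.6535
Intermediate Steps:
n(X, R) = 20*R
k(u) = 2 - √3/2 (k(u) = 2 - √(3 + 0)/2 = 2 - √3/2)
k(n(-2, 0))⁴ = (2 - √3/2)⁴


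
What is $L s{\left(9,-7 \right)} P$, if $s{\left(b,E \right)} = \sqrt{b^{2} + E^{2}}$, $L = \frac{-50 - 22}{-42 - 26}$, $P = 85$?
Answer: $90 \sqrt{130} \approx 1026.2$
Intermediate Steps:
$L = \frac{18}{17}$ ($L = - \frac{72}{-68} = \left(-72\right) \left(- \frac{1}{68}\right) = \frac{18}{17} \approx 1.0588$)
$s{\left(b,E \right)} = \sqrt{E^{2} + b^{2}}$
$L s{\left(9,-7 \right)} P = \frac{18 \sqrt{\left(-7\right)^{2} + 9^{2}}}{17} \cdot 85 = \frac{18 \sqrt{49 + 81}}{17} \cdot 85 = \frac{18 \sqrt{130}}{17} \cdot 85 = 90 \sqrt{130}$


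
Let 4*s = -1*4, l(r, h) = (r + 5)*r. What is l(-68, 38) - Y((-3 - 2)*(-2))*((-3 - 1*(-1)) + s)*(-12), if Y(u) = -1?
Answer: 4320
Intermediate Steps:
l(r, h) = r*(5 + r) (l(r, h) = (5 + r)*r = r*(5 + r))
s = -1 (s = (-1*4)/4 = (¼)*(-4) = -1)
l(-68, 38) - Y((-3 - 2)*(-2))*((-3 - 1*(-1)) + s)*(-12) = -68*(5 - 68) - (-((-3 - 1*(-1)) - 1))*(-12) = -68*(-63) - (-((-3 + 1) - 1))*(-12) = 4284 - (-(-2 - 1))*(-12) = 4284 - (-1*(-3))*(-12) = 4284 - 3*(-12) = 4284 - 1*(-36) = 4284 + 36 = 4320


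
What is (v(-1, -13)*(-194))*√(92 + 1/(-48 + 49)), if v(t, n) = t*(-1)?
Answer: -194*√93 ≈ -1870.9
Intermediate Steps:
v(t, n) = -t
(v(-1, -13)*(-194))*√(92 + 1/(-48 + 49)) = (-1*(-1)*(-194))*√(92 + 1/(-48 + 49)) = (1*(-194))*√(92 + 1/1) = -194*√(92 + 1) = -194*√93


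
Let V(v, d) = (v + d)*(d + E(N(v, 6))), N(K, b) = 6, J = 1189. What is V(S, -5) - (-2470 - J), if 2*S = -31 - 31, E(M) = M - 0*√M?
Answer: 3623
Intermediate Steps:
E(M) = M (E(M) = M - 1*0 = M + 0 = M)
S = -31 (S = (-31 - 31)/2 = (½)*(-62) = -31)
V(v, d) = (6 + d)*(d + v) (V(v, d) = (v + d)*(d + 6) = (d + v)*(6 + d) = (6 + d)*(d + v))
V(S, -5) - (-2470 - J) = ((-5)² + 6*(-5) + 6*(-31) - 5*(-31)) - (-2470 - 1*1189) = (25 - 30 - 186 + 155) - (-2470 - 1189) = -36 - 1*(-3659) = -36 + 3659 = 3623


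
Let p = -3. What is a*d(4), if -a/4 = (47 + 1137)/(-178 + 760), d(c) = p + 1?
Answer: 4736/291 ≈ 16.275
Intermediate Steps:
d(c) = -2 (d(c) = -3 + 1 = -2)
a = -2368/291 (a = -4*(47 + 1137)/(-178 + 760) = -4736/582 = -4*592/291 = -2368/291 ≈ -8.1375)
a*d(4) = -2368/291*(-2) = 4736/291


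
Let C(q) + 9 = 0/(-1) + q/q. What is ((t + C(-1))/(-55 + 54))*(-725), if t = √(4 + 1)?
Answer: -5800 + 725*√5 ≈ -4178.9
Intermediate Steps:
t = √5 ≈ 2.2361
C(q) = -8 (C(q) = -9 + (0/(-1) + q/q) = -9 + (0*(-1) + 1) = -9 + (0 + 1) = -9 + 1 = -8)
((t + C(-1))/(-55 + 54))*(-725) = ((√5 - 8)/(-55 + 54))*(-725) = ((-8 + √5)/(-1))*(-725) = ((-8 + √5)*(-1))*(-725) = (8 - √5)*(-725) = -5800 + 725*√5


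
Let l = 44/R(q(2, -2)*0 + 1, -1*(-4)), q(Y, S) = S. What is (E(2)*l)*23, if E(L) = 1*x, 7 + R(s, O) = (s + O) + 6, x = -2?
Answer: -506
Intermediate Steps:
R(s, O) = -1 + O + s (R(s, O) = -7 + ((s + O) + 6) = -7 + ((O + s) + 6) = -7 + (6 + O + s) = -1 + O + s)
l = 11 (l = 44/(-1 - 1*(-4) + (-2*0 + 1)) = 44/(-1 + 4 + (0 + 1)) = 44/(-1 + 4 + 1) = 44/4 = 44*(1/4) = 11)
E(L) = -2 (E(L) = 1*(-2) = -2)
(E(2)*l)*23 = -2*11*23 = -22*23 = -506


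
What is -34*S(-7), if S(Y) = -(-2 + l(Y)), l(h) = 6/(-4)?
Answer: -119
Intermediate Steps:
l(h) = -3/2 (l(h) = 6*(-¼) = -3/2)
S(Y) = 7/2 (S(Y) = -(-2 - 3/2) = -1*(-7/2) = 7/2)
-34*S(-7) = -34*7/2 = -119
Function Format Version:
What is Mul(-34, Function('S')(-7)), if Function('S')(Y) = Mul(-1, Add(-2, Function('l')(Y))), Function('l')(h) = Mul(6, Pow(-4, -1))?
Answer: -119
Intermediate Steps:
Function('l')(h) = Rational(-3, 2) (Function('l')(h) = Mul(6, Rational(-1, 4)) = Rational(-3, 2))
Function('S')(Y) = Rational(7, 2) (Function('S')(Y) = Mul(-1, Add(-2, Rational(-3, 2))) = Mul(-1, Rational(-7, 2)) = Rational(7, 2))
Mul(-34, Function('S')(-7)) = Mul(-34, Rational(7, 2)) = -119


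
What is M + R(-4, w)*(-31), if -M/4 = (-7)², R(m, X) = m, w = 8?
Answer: -72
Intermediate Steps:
M = -196 (M = -4*(-7)² = -4*49 = -196)
M + R(-4, w)*(-31) = -196 - 4*(-31) = -196 + 124 = -72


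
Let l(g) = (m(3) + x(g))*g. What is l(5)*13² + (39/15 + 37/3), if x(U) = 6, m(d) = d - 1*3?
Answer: 76274/15 ≈ 5084.9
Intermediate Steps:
m(d) = -3 + d (m(d) = d - 3 = -3 + d)
l(g) = 6*g (l(g) = ((-3 + 3) + 6)*g = (0 + 6)*g = 6*g)
l(5)*13² + (39/15 + 37/3) = (6*5)*13² + (39/15 + 37/3) = 30*169 + (39*(1/15) + 37*(⅓)) = 5070 + (13/5 + 37/3) = 5070 + 224/15 = 76274/15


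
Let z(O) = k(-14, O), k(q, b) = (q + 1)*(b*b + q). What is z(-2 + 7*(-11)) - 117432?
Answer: -198383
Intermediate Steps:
k(q, b) = (1 + q)*(q + b²) (k(q, b) = (1 + q)*(b² + q) = (1 + q)*(q + b²))
z(O) = 182 - 13*O² (z(O) = -14 + O² + (-14)² - 14*O² = -14 + O² + 196 - 14*O² = 182 - 13*O²)
z(-2 + 7*(-11)) - 117432 = (182 - 13*(-2 + 7*(-11))²) - 117432 = (182 - 13*(-2 - 77)²) - 117432 = (182 - 13*(-79)²) - 117432 = (182 - 13*6241) - 117432 = (182 - 81133) - 117432 = -80951 - 117432 = -198383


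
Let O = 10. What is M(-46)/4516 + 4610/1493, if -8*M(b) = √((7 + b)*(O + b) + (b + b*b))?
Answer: 4610/1493 - 3*√386/36128 ≈ 3.0861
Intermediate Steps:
M(b) = -√(b + b² + (7 + b)*(10 + b))/8 (M(b) = -√((7 + b)*(10 + b) + (b + b*b))/8 = -√((7 + b)*(10 + b) + (b + b²))/8 = -√(b + b² + (7 + b)*(10 + b))/8)
M(-46)/4516 + 4610/1493 = -√(70 + 2*(-46)² + 18*(-46))/8/4516 + 4610/1493 = -√(70 + 2*2116 - 828)/8*(1/4516) + 4610*(1/1493) = -√(70 + 4232 - 828)/8*(1/4516) + 4610/1493 = -3*√386/8*(1/4516) + 4610/1493 = -3*√386/36128 + 4610/1493 = 4610/1493 - 3*√386/36128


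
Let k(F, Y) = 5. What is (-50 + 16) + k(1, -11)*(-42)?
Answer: -244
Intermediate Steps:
(-50 + 16) + k(1, -11)*(-42) = (-50 + 16) + 5*(-42) = -34 - 210 = -244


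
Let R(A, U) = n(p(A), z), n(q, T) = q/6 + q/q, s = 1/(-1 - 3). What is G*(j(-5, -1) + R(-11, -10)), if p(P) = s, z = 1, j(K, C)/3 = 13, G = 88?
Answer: 10549/3 ≈ 3516.3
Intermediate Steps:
j(K, C) = 39 (j(K, C) = 3*13 = 39)
s = -1/4 (s = 1/(-4) = -1/4 ≈ -0.25000)
p(P) = -1/4
n(q, T) = 1 + q/6 (n(q, T) = q*(1/6) + 1 = q/6 + 1 = 1 + q/6)
R(A, U) = 23/24 (R(A, U) = 1 + (1/6)*(-1/4) = 1 - 1/24 = 23/24)
G*(j(-5, -1) + R(-11, -10)) = 88*(39 + 23/24) = 88*(959/24) = 10549/3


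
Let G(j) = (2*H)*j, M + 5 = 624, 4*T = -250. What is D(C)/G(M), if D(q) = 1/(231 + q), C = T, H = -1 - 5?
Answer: -1/1251618 ≈ -7.9897e-7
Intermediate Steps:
H = -6
T = -125/2 (T = (¼)*(-250) = -125/2 ≈ -62.500)
C = -125/2 ≈ -62.500
M = 619 (M = -5 + 624 = 619)
G(j) = -12*j (G(j) = (2*(-6))*j = -12*j)
D(C)/G(M) = 1/((231 - 125/2)*((-12*619))) = 1/((337/2)*(-7428)) = (2/337)*(-1/7428) = -1/1251618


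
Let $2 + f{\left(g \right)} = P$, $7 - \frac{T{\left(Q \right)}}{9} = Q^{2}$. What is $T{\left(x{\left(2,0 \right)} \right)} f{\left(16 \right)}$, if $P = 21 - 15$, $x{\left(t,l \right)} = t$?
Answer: $108$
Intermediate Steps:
$T{\left(Q \right)} = 63 - 9 Q^{2}$
$P = 6$
$f{\left(g \right)} = 4$ ($f{\left(g \right)} = -2 + 6 = 4$)
$T{\left(x{\left(2,0 \right)} \right)} f{\left(16 \right)} = \left(63 - 9 \cdot 2^{2}\right) 4 = \left(63 - 36\right) 4 = 27 \cdot 4 = 108$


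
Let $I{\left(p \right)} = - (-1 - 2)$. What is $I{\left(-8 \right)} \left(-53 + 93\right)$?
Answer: $120$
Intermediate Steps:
$I{\left(p \right)} = 3$ ($I{\left(p \right)} = \left(-1\right) \left(-3\right) = 3$)
$I{\left(-8 \right)} \left(-53 + 93\right) = 3 \left(-53 + 93\right) = 3 \cdot 40 = 120$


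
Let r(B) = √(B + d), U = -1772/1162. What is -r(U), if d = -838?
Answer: -6*I*√7871969/581 ≈ -28.975*I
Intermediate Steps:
U = -886/581 (U = -1772*1/1162 = -886/581 ≈ -1.5250)
r(B) = √(-838 + B) (r(B) = √(B - 838) = √(-838 + B))
-r(U) = -√(-838 - 886/581) = -√(-487764/581) = -6*I*√7871969/581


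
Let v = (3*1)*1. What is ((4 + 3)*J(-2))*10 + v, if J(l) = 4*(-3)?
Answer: -837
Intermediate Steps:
J(l) = -12
v = 3 (v = 3*1 = 3)
((4 + 3)*J(-2))*10 + v = ((4 + 3)*(-12))*10 + 3 = (7*(-12))*10 + 3 = -84*10 + 3 = -840 + 3 = -837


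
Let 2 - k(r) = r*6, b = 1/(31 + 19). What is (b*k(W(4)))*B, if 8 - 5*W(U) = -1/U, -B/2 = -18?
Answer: -711/125 ≈ -5.6880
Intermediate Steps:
B = 36 (B = -2*(-18) = 36)
W(U) = 8/5 + 1/(5*U) (W(U) = 8/5 - (-1)/(5*U) = 8/5 + 1/(5*U))
b = 1/50 ≈ 0.020000
k(r) = 2 - 6*r (k(r) = 2 - r*6 = 2 - 6*r)
(b*k(W(4)))*B = ((2 - 6*(1 + 8*4)/(5*4))/50)*36 = ((2 - 6*(1 + 32)/(5*4))/50)*36 = ((2 - 6*33/(5*4))/50)*36 = ((2 - 6*33/20)/50)*36 = ((2 - 99/10)/50)*36 = ((1/50)*(-79/10))*36 = -79/500*36 = -711/125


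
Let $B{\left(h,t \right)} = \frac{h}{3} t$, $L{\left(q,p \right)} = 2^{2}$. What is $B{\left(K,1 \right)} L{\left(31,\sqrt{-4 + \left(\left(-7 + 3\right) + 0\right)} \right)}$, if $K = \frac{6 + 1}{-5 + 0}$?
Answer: $- \frac{28}{15} \approx -1.8667$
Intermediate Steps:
$K = - \frac{7}{5}$ ($K = \frac{7}{-5} = 7 \left(- \frac{1}{5}\right) = - \frac{7}{5} \approx -1.4$)
$L{\left(q,p \right)} = 4$
$B{\left(h,t \right)} = \frac{h t}{3}$ ($B{\left(h,t \right)} = h \frac{1}{3} t = \frac{h}{3} t = \frac{h t}{3}$)
$B{\left(K,1 \right)} L{\left(31,\sqrt{-4 + \left(\left(-7 + 3\right) + 0\right)} \right)} = \frac{1}{3} \left(- \frac{7}{5}\right) 1 \cdot 4 = \left(- \frac{7}{15}\right) 4 = - \frac{28}{15}$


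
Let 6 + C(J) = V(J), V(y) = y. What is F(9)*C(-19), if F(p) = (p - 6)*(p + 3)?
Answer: -900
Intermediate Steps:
F(p) = (-6 + p)*(3 + p)
C(J) = -6 + J
F(9)*C(-19) = (-18 + 9**2 - 3*9)*(-6 - 19) = (-18 + 81 - 27)*(-25) = 36*(-25) = -900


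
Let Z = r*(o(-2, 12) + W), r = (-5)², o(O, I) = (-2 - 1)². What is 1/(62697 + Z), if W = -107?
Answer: 1/60247 ≈ 1.6598e-5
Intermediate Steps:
o(O, I) = 9 (o(O, I) = (-3)² = 9)
r = 25
Z = -2450 (Z = 25*(9 - 107) = 25*(-98) = -2450)
1/(62697 + Z) = 1/(62697 - 2450) = 1/60247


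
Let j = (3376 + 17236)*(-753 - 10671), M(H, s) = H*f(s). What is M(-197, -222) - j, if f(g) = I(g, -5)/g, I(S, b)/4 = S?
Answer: 235470700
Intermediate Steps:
I(S, b) = 4*S
f(g) = 4 (f(g) = (4*g)/g = 4)
M(H, s) = 4*H (M(H, s) = H*4 = 4*H)
j = -235471488 (j = 20612*(-11424) = -235471488)
M(-197, -222) - j = 4*(-197) - 1*(-235471488) = -788 + 235471488 = 235470700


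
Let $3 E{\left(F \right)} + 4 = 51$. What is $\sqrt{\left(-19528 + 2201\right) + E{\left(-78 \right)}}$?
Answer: $\frac{i \sqrt{155802}}{3} \approx 131.57 i$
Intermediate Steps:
$E{\left(F \right)} = \frac{47}{3}$ ($E{\left(F \right)} = - \frac{4}{3} + \frac{1}{3} \cdot 51 = - \frac{4}{3} + 17 = \frac{47}{3}$)
$\sqrt{\left(-19528 + 2201\right) + E{\left(-78 \right)}} = \sqrt{\left(-19528 + 2201\right) + \frac{47}{3}} = \sqrt{-17327 + \frac{47}{3}} = \sqrt{- \frac{51934}{3}} = \frac{i \sqrt{155802}}{3}$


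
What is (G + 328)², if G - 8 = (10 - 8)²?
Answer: 115600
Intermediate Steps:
G = 12 (G = 8 + (10 - 8)² = 8 + 2² = 8 + 4 = 12)
(G + 328)² = (12 + 328)² = 340² = 115600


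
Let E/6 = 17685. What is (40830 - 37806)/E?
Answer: 56/1965 ≈ 0.028499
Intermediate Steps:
E = 106110 (E = 6*17685 = 106110)
(40830 - 37806)/E = (40830 - 37806)/106110 = 3024*(1/106110) = 56/1965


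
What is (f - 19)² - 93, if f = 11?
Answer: -29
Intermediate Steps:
(f - 19)² - 93 = (11 - 19)² - 93 = (-8)² - 93 = 64 - 93 = -29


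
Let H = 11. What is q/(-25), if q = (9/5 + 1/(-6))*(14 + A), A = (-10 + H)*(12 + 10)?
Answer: -294/125 ≈ -2.3520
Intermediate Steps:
A = 22 (A = (-10 + 11)*(12 + 10) = 1*22 = 22)
q = 294/5 (q = (9/5 + 1/(-6))*(14 + 22) = (9*(⅕) + 1*(-⅙))*36 = (9/5 - ⅙)*36 = (49/30)*36 = 294/5 ≈ 58.800)
q/(-25) = (294/5)/(-25) = (294/5)*(-1/25) = -294/125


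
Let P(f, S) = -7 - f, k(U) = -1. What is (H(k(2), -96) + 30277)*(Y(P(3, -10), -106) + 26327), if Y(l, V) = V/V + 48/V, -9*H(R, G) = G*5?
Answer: 42321733920/53 ≈ 7.9852e+8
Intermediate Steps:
H(R, G) = -5*G/9 (H(R, G) = -G*5/9 = -5*G/9)
Y(l, V) = 1 + 48/V
(H(k(2), -96) + 30277)*(Y(P(3, -10), -106) + 26327) = (-5/9*(-96) + 30277)*((48 - 106)/(-106) + 26327) = (160/3 + 30277)*(-1/106*(-58) + 26327) = 90991*(29/53 + 26327)/3 = (90991/3)*(1395360/53) = 42321733920/53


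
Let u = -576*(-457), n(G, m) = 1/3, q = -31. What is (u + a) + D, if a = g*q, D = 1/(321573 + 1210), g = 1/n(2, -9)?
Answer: 84936795838/322783 ≈ 2.6314e+5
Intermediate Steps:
n(G, m) = ⅓
g = 3 (g = 1/(⅓) = 3)
u = 263232
D = 1/322783 ≈ 3.0981e-6
a = -93 (a = 3*(-31) = -93)
(u + a) + D = (263232 - 93) + 1/322783 = 263139 + 1/322783 = 84936795838/322783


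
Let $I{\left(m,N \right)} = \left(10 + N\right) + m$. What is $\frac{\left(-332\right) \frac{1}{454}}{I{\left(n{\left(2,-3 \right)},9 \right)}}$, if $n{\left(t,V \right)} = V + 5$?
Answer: $- \frac{166}{4767} \approx -0.034823$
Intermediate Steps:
$n{\left(t,V \right)} = 5 + V$
$I{\left(m,N \right)} = 10 + N + m$
$\frac{\left(-332\right) \frac{1}{454}}{I{\left(n{\left(2,-3 \right)},9 \right)}} = \frac{\left(-332\right) \frac{1}{454}}{10 + 9 + \left(5 - 3\right)} = \frac{\left(-332\right) \frac{1}{454}}{10 + 9 + 2} = - \frac{166}{227 \cdot 21} = \left(- \frac{166}{227}\right) \frac{1}{21} = - \frac{166}{4767}$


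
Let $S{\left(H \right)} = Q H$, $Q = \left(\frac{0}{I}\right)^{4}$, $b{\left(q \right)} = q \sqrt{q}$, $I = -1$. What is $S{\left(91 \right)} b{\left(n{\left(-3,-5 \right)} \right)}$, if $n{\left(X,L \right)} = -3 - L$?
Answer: $0$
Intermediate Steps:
$b{\left(q \right)} = q^{\frac{3}{2}}$
$Q = 0$ ($Q = \left(\frac{0}{-1}\right)^{4} = \left(0 \left(-1\right)\right)^{4} = 0^{4} = 0$)
$S{\left(H \right)} = 0$ ($S{\left(H \right)} = 0 H = 0$)
$S{\left(91 \right)} b{\left(n{\left(-3,-5 \right)} \right)} = 0 \left(-3 - -5\right)^{\frac{3}{2}} = 0 \left(-3 + 5\right)^{\frac{3}{2}} = 0 \cdot 2^{\frac{3}{2}} = 0 \cdot 2 \sqrt{2} = 0$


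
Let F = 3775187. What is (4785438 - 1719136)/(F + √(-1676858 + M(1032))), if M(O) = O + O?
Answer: 11575863448474/14252038559763 - 3066302*I*√1674794/14252038559763 ≈ 0.81223 - 0.00027843*I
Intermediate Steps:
M(O) = 2*O
(4785438 - 1719136)/(F + √(-1676858 + M(1032))) = (4785438 - 1719136)/(3775187 + √(-1676858 + 2*1032)) = 3066302/(3775187 + √(-1676858 + 2064)) = 3066302/(3775187 + √(-1674794)) = 3066302/(3775187 + I*√1674794)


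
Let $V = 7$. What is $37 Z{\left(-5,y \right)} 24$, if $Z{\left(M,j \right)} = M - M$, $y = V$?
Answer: $0$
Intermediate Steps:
$y = 7$
$Z{\left(M,j \right)} = 0$
$37 Z{\left(-5,y \right)} 24 = 37 \cdot 0 \cdot 24 = 0 \cdot 24 = 0$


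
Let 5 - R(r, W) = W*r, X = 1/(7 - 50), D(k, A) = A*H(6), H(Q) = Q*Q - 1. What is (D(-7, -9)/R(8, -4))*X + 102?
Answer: 162597/1591 ≈ 102.20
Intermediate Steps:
H(Q) = -1 + Q² (H(Q) = Q² - 1 = -1 + Q²)
D(k, A) = 35*A (D(k, A) = A*(-1 + 6²) = A*(-1 + 36) = A*35 = 35*A)
X = -1/43 (X = 1/(-43) = -1/43 ≈ -0.023256)
R(r, W) = 5 - W*r
(D(-7, -9)/R(8, -4))*X + 102 = ((35*(-9))/(5 - 1*(-4)*8))*(-1/43) + 102 = -315/(5 + 32)*(-1/43) + 102 = -315/37*(-1/43) + 102 = 315/1591 + 102 = 162597/1591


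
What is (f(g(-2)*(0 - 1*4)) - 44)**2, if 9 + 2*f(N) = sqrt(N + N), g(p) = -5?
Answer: 9449/4 - 97*sqrt(10) ≈ 2055.5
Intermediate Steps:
f(N) = -9/2 + sqrt(2)*sqrt(N)/2 (f(N) = -9/2 + sqrt(N + N)/2 = -9/2 + sqrt(2*N)/2 = -9/2 + (sqrt(2)*sqrt(N))/2 = -9/2 + sqrt(2)*sqrt(N)/2)
(f(g(-2)*(0 - 1*4)) - 44)**2 = ((-9/2 + sqrt(2)*sqrt(-5*(0 - 1*4))/2) - 44)**2 = ((-9/2 + sqrt(2)*sqrt(-5*(0 - 4))/2) - 44)**2 = ((-9/2 + sqrt(2)*sqrt(-5*(-4))/2) - 44)**2 = ((-9/2 + sqrt(2)*sqrt(20)/2) - 44)**2 = ((-9/2 + sqrt(2)*(2*sqrt(5))/2) - 44)**2 = ((-9/2 + sqrt(10)) - 44)**2 = (-97/2 + sqrt(10))**2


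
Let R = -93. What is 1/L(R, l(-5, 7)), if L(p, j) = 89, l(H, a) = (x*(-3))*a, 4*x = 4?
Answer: 1/89 ≈ 0.011236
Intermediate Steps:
x = 1 (x = (¼)*4 = 1)
l(H, a) = -3*a (l(H, a) = (1*(-3))*a = -3*a)
1/L(R, l(-5, 7)) = 1/89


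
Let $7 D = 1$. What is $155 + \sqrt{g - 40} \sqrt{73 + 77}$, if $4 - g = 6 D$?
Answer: $155 + \frac{30 i \sqrt{301}}{7} \approx 155.0 + 74.354 i$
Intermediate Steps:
$D = \frac{1}{7}$ ($D = \frac{1}{7} \cdot 1 = \frac{1}{7} \approx 0.14286$)
$g = \frac{22}{7}$ ($g = 4 - 6 \cdot \frac{1}{7} = 4 - \frac{6}{7} = \frac{22}{7} \approx 3.1429$)
$155 + \sqrt{g - 40} \sqrt{73 + 77} = 155 + \sqrt{\frac{22}{7} - 40} \sqrt{73 + 77} = 155 + \sqrt{\frac{22}{7} - 40} \sqrt{150} = 155 + \sqrt{- \frac{258}{7}} \cdot 5 \sqrt{6} = 155 + \frac{i \sqrt{1806}}{7} \cdot 5 \sqrt{6} = 155 + \frac{30 i \sqrt{301}}{7}$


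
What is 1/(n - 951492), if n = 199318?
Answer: -1/752174 ≈ -1.3295e-6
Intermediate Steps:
1/(n - 951492) = 1/(199318 - 951492) = 1/(-752174) = -1/752174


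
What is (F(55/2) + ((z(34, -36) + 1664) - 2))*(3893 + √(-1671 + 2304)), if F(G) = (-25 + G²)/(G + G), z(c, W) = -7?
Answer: 285765665/44 + 73405*√633/44 ≈ 6.5366e+6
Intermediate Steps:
F(G) = (-25 + G²)/(2*G) (F(G) = (-25 + G²)/((2*G)) = (-25 + G²)*(1/(2*G)) = (-25 + G²)/(2*G))
(F(55/2) + ((z(34, -36) + 1664) - 2))*(3893 + √(-1671 + 2304)) = ((-25 + (55/2)²)/(2*((55/2))) + ((-7 + 1664) - 2))*(3893 + √(-1671 + 2304)) = ((-25 + (55*(½))²)/(2*((55*(½)))) + (1657 - 2))*(3893 + √633) = ((-25 + (55/2)²)/(2*(55/2)) + 1655)*(3893 + √633) = ((½)*(2/55)*(-25 + 3025/4) + 1655)*(3893 + √633) = ((½)*(2/55)*(2925/4) + 1655)*(3893 + √633) = (585/44 + 1655)*(3893 + √633) = 73405*(3893 + √633)/44 = 285765665/44 + 73405*√633/44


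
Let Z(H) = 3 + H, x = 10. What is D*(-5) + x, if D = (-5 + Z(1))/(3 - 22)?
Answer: 185/19 ≈ 9.7368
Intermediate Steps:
D = 1/19 (D = (-5 + (3 + 1))/(3 - 22) = (-5 + 4)/(-19) = -1*(-1/19) = 1/19 ≈ 0.052632)
D*(-5) + x = (1/19)*(-5) + 10 = -5/19 + 10 = 185/19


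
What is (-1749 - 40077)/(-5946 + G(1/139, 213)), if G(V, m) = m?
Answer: 13942/1911 ≈ 7.2957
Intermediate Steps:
(-1749 - 40077)/(-5946 + G(1/139, 213)) = (-1749 - 40077)/(-5946 + 213) = -41826/(-5733) = -41826*(-1/5733) = 13942/1911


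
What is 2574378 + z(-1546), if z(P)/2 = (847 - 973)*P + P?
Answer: 2960878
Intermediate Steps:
z(P) = -250*P (z(P) = 2*((847 - 973)*P + P) = 2*(-126*P + P) = 2*(-125*P) = -250*P)
2574378 + z(-1546) = 2574378 - 250*(-1546) = 2574378 + 386500 = 2960878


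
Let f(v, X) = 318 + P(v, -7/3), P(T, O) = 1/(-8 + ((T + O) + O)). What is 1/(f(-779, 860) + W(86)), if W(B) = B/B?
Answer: 2375/757622 ≈ 0.0031348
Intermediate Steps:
W(B) = 1
P(T, O) = 1/(-8 + T + 2*O) (P(T, O) = 1/(-8 + ((O + T) + O)) = 1/(-8 + (T + 2*O)) = 1/(-8 + T + 2*O))
f(v, X) = 318 + 1/(-38/3 + v) (f(v, X) = 318 + 1/(-8 + v + 2*(-7/3)) = 318 + 1/(-8 + v - 14/3) = 318 + 1/(-38/3 + v))
1/(f(-779, 860) + W(86)) = 1/(3*(-4027 + 318*(-779))/(-38 + 3*(-779)) + 1) = 1/(3*(-4027 - 247722)/(-38 - 2337) + 1) = 1/(3*(-251749)/(-2375) + 1) = 1/(3*(-1/2375)*(-251749) + 1) = 1/(755247/2375 + 1) = 1/(757622/2375) = 2375/757622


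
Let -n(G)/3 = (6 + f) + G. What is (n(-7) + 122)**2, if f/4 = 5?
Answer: 4225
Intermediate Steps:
f = 20 (f = 4*5 = 20)
n(G) = -78 - 3*G (n(G) = -3*((6 + 20) + G) = -3*(26 + G) = -78 - 3*G)
(n(-7) + 122)**2 = ((-78 - 3*(-7)) + 122)**2 = ((-78 + 21) + 122)**2 = (-57 + 122)**2 = 65**2 = 4225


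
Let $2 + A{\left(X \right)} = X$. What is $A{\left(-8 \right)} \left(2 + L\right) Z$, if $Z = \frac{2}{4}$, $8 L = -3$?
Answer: $- \frac{65}{8} \approx -8.125$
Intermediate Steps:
$L = - \frac{3}{8}$ ($L = \frac{1}{8} \left(-3\right) = - \frac{3}{8} \approx -0.375$)
$Z = \frac{1}{2}$ ($Z = 2 \cdot \frac{1}{4} = \frac{1}{2} \approx 0.5$)
$A{\left(X \right)} = -2 + X$
$A{\left(-8 \right)} \left(2 + L\right) Z = \left(-2 - 8\right) \left(2 - \frac{3}{8}\right) \frac{1}{2} = - 10 \cdot \frac{13}{8} \cdot \frac{1}{2} = \left(-10\right) \frac{13}{16} = - \frac{65}{8}$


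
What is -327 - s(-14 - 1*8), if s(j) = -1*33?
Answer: -294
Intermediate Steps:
s(j) = -33
-327 - s(-14 - 1*8) = -327 - 1*(-33) = -327 + 33 = -294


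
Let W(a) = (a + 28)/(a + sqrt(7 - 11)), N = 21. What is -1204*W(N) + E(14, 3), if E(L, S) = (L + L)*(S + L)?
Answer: -1027096/445 + 117992*I/445 ≈ -2308.1 + 265.15*I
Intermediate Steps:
W(a) = (28 + a)/(a + 2*I) (W(a) = (28 + a)/(a + sqrt(-4)) = (28 + a)/(a + 2*I))
E(L, S) = 2*L*(L + S) (E(L, S) = (2*L)*(L + S) = 2*L*(L + S))
-1204*W(N) + E(14, 3) = -1204*(28 + 21)/(21 + 2*I) + 2*14*(14 + 3) = -1204*(21 - 2*I)/445*49 + 2*14*17 = -58996*(21 - 2*I)/445 + 476 = 476 - 58996*(21 - 2*I)/445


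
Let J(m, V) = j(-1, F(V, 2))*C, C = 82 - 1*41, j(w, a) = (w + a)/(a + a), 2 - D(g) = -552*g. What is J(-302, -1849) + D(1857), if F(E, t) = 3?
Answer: 3075239/3 ≈ 1.0251e+6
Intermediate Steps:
D(g) = 2 + 552*g (D(g) = 2 - (-552)*g = 2 + 552*g)
j(w, a) = (a + w)/(2*a) (j(w, a) = (a + w)/((2*a)) = (a + w)*(1/(2*a)) = (a + w)/(2*a))
C = 41 (C = 82 - 41 = 41)
J(m, V) = 41/3 (J(m, V) = ((1/2)*(3 - 1)/3)*41 = ((1/2)*(1/3)*2)*41 = (1/3)*41 = 41/3)
J(-302, -1849) + D(1857) = 41/3 + (2 + 552*1857) = 41/3 + (2 + 1025064) = 41/3 + 1025066 = 3075239/3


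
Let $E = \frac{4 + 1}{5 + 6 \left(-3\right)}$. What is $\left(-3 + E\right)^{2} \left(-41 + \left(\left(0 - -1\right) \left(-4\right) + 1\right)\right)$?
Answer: $- \frac{85184}{169} \approx -504.05$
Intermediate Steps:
$E = - \frac{5}{13}$ ($E = \frac{5}{5 - 18} = \frac{5}{-13} = 5 \left(- \frac{1}{13}\right) = - \frac{5}{13} \approx -0.38462$)
$\left(-3 + E\right)^{2} \left(-41 + \left(\left(0 - -1\right) \left(-4\right) + 1\right)\right) = \left(-3 - \frac{5}{13}\right)^{2} \left(-41 + \left(\left(0 - -1\right) \left(-4\right) + 1\right)\right) = \left(- \frac{44}{13}\right)^{2} \left(-41 + \left(\left(0 + 1\right) \left(-4\right) + 1\right)\right) = \frac{1936 \left(-41 + \left(1 \left(-4\right) + 1\right)\right)}{169} = \frac{1936 \left(-41 + \left(-4 + 1\right)\right)}{169} = \frac{1936 \left(-41 - 3\right)}{169} = \frac{1936}{169} \left(-44\right) = - \frac{85184}{169}$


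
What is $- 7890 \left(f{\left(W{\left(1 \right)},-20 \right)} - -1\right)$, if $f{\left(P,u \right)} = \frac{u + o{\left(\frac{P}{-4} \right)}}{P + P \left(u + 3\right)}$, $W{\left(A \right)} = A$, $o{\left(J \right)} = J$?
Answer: $- \frac{572025}{32} \approx -17876.0$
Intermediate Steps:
$f{\left(P,u \right)} = \frac{u - \frac{P}{4}}{P + P \left(3 + u\right)}$ ($f{\left(P,u \right)} = \frac{u + \frac{P}{-4}}{P + P \left(u + 3\right)} = \frac{u + P \left(- \frac{1}{4}\right)}{P + P \left(3 + u\right)} = \frac{u - \frac{P}{4}}{P + P \left(3 + u\right)}$)
$- 7890 \left(f{\left(W{\left(1 \right)},-20 \right)} - -1\right) = - 7890 \left(\frac{-20 - \frac{1}{4}}{1 \left(4 - 20\right)} - -1\right) = - 7890 \left(1 \frac{1}{-16} \left(-20 - \frac{1}{4}\right) + 1\right) = - 7890 \left(1 \left(- \frac{1}{16}\right) \left(- \frac{81}{4}\right) + 1\right) = - 7890 \left(\frac{81}{64} + 1\right) = \left(-7890\right) \frac{145}{64} = - \frac{572025}{32}$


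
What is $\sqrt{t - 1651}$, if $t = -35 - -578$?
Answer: $2 i \sqrt{277} \approx 33.287 i$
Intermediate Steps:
$t = 543$ ($t = -35 + 578 = 543$)
$\sqrt{t - 1651} = \sqrt{543 - 1651} = \sqrt{-1108} = 2 i \sqrt{277}$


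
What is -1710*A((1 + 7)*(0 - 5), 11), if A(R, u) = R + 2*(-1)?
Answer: 71820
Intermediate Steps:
A(R, u) = -2 + R (A(R, u) = R - 2 = -2 + R)
-1710*A((1 + 7)*(0 - 5), 11) = -1710*(-2 + (1 + 7)*(0 - 5)) = -1710*(-2 + 8*(-5)) = -1710*(-2 - 40) = -1710*(-42) = 71820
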